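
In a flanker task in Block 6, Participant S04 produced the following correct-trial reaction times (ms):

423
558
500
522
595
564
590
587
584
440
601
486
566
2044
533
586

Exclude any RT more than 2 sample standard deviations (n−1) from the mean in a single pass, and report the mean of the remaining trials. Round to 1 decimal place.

542.3 ms

n = 16, ΣRT = 10179, M = 636.188
Σ(x−M)² = 2159644.44; s = √(2159644.44/15) = 379.442
Cutoffs: 636.188 ± 2·379.442 → [-122.7, 1395.1]
Outside: 2044 → excluded.
Retained (n=15): Σ = 8135, mean = 8135/15 = 542.333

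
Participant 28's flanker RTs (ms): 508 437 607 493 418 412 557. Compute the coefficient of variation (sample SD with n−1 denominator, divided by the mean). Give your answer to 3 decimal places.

0.150

n = 7, Σ = 3432, M = 490.2857
Σ(x−M)² = 32587.429; s = √(32587.429/6) = 73.6969
CV = 73.6969 / 490.2857 = 0.15031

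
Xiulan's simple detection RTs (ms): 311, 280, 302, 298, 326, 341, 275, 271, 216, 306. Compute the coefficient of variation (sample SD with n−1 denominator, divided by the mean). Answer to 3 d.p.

0.119

n = 10, Σ = 2926, M = 292.6000
Σ(x−M)² = 10896.400; s = √(10896.400/9) = 34.7953
CV = 34.7953 / 292.6000 = 0.11892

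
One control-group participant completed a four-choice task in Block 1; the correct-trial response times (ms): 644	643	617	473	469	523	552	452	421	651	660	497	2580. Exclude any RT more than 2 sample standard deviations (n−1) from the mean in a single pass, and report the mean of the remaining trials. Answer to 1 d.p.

n = 13, ΣRT = 9182, M = 706.308
Σ(x−M)² = 3889834.77; s = √(3889834.77/12) = 569.344
Cutoffs: 706.308 ± 2·569.344 → [-432.4, 1845.0]
Outside: 2580 → excluded.
Retained (n=12): Σ = 6602, mean = 6602/12 = 550.167

550.2 ms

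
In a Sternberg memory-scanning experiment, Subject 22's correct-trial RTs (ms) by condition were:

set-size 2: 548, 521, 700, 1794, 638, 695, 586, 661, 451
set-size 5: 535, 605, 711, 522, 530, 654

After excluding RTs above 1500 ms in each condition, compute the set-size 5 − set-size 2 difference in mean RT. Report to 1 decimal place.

set-size 2: exclude 1794
M(set-size 2) = 4800/8 = 600.000
M(set-size 5) = 3557/6 = 592.833
Difference = 592.833 − 600.000 = -7.167 ms

-7.2 ms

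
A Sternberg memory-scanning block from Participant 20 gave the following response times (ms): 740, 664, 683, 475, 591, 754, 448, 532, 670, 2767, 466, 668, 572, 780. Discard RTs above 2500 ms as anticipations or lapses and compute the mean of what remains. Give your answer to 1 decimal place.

Excluded: 2767
Retained (n=13): Σ = 8043
Mean = 8043/13 = 618.6923

618.7 ms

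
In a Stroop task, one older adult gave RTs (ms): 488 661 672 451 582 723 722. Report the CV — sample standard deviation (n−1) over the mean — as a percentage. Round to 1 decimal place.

n = 7, Σ = 4299, M = 614.1429
Σ(x−M)² = 72586.857; s = √(72586.857/6) = 109.9900
CV = 109.9900 / 614.1429 = 0.17910 = 17.910%

17.9%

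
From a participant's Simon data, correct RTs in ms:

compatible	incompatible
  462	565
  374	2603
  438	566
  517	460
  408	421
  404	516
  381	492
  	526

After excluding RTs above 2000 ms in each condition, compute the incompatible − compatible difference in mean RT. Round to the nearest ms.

incompatible: exclude 2603
M(compatible) = 2984/7 = 426.286
M(incompatible) = 3546/7 = 506.571
Difference = 506.571 − 426.286 = 80.286 ms

80 ms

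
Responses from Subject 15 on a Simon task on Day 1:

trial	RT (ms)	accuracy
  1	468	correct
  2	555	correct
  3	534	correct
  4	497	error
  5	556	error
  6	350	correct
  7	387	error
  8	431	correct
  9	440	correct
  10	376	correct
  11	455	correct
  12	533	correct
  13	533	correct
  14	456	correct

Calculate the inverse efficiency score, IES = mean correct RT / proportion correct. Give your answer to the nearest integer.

594 ms

Correct trials (n=11): 468, 555, 534, 350, 431, 440, 376, 455, 533, 533, 456
Mean correct RT = 5131/11 = 466.4545 ms
Proportion correct = 11/14
IES = 466.4545 / (11/14) = 593.669 ms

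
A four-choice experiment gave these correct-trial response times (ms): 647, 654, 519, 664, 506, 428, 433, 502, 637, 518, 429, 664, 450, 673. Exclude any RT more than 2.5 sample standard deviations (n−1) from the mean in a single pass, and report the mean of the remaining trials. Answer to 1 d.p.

551.7 ms

n = 14, ΣRT = 7724, M = 551.714
Σ(x−M)² = 128312.86; s = √(128312.86/13) = 99.349
Cutoffs: 551.714 ± 2.5·99.349 → [303.3, 800.1]
No RTs fall outside the cutoffs; all 14 retained. Mean = 7724/14 = 551.714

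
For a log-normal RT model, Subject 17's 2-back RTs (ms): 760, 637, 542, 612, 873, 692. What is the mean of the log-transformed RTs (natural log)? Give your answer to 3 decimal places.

6.519

ln(RT): 6.6333, 6.4568, 6.2953, 6.4167, 6.7719, 6.5396
Σ ln(RT) = 39.1136
Mean = 39.1136/6 = 6.51893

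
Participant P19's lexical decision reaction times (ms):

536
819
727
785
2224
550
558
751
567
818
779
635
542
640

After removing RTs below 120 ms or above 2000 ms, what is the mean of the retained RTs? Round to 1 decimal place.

669.8 ms

Excluded: 2224
Retained (n=13): Σ = 8707
Mean = 8707/13 = 669.7692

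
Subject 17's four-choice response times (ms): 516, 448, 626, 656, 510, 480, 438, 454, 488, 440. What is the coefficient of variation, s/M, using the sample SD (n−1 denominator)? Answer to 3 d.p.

0.152

n = 10, Σ = 5056, M = 505.6000
Σ(x−M)² = 53062.400; s = √(53062.400/9) = 76.7843
CV = 76.7843 / 505.6000 = 0.15187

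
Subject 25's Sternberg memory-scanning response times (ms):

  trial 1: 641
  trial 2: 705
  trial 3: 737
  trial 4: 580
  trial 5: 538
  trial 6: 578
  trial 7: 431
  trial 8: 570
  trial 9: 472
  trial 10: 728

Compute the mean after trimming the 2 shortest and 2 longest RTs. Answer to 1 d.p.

Sorted: 431, 472, 538, 570, 578, 580, 641, 705, 728, 737
Drop lowest 2 (431, 472) and highest 2 (728, 737)
Remaining (n=6): Σ = 3612, mean = 3612/6 = 602.000

602.0 ms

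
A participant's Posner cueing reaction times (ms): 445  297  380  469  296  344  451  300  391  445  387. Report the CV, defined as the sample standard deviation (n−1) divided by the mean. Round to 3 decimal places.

0.172

n = 11, Σ = 4205, M = 382.2727
Σ(x−M)² = 43166.182; s = √(43166.182/10) = 65.7010
CV = 65.7010 / 382.2727 = 0.17187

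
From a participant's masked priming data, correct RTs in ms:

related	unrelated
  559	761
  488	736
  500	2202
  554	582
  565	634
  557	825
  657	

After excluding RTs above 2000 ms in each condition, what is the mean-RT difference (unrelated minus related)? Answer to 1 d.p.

unrelated: exclude 2202
M(related) = 3880/7 = 554.286
M(unrelated) = 3538/5 = 707.600
Difference = 707.600 − 554.286 = 153.314 ms

153.3 ms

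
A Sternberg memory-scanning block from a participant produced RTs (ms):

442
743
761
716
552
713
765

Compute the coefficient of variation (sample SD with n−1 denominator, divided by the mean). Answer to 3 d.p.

n = 7, Σ = 4692, M = 670.2857
Σ(x−M)² = 92507.429; s = √(92507.429/6) = 124.1689
CV = 124.1689 / 670.2857 = 0.18525

0.185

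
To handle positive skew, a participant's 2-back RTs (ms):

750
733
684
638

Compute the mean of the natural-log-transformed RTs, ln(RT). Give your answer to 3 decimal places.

ln(RT): 6.6201, 6.5971, 6.5280, 6.4583
Σ ln(RT) = 26.2035
Mean = 26.2035/4 = 6.55088

6.551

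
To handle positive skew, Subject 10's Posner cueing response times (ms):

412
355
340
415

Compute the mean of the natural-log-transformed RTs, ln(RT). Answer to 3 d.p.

5.938

ln(RT): 6.0210, 5.8721, 5.8289, 6.0283
Σ ln(RT) = 23.7504
Mean = 23.7504/4 = 5.93759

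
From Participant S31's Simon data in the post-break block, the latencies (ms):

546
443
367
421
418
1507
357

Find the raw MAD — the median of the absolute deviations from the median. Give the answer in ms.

Sorted: 357, 367, 418, 421, 443, 546, 1507 → median = 421
|x − 421|: 125, 22, 54, 0, 3, 1086, 64
Sorted deviations: 0, 3, 22, 54, 64, 125, 1086 → MAD = 54

54 ms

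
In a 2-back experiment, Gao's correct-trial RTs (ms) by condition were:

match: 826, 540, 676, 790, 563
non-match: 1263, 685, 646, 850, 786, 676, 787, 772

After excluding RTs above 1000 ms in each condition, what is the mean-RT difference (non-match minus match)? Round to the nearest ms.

non-match: exclude 1263
M(match) = 3395/5 = 679.000
M(non-match) = 5202/7 = 743.143
Difference = 743.143 − 679.000 = 64.143 ms

64 ms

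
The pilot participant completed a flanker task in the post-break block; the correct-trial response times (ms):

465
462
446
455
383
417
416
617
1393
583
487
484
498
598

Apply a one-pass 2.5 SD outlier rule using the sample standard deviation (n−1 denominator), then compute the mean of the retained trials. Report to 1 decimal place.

n = 14, ΣRT = 7704, M = 550.286
Σ(x−M)² = 827902.86; s = √(827902.86/13) = 252.359
Cutoffs: 550.286 ± 2.5·252.359 → [-80.6, 1181.2]
Outside: 1393 → excluded.
Retained (n=13): Σ = 6311, mean = 6311/13 = 485.462

485.5 ms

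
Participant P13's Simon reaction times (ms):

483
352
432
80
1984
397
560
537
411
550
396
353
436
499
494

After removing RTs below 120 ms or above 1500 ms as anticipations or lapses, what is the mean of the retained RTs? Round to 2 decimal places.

Excluded: 80, 1984
Retained (n=13): Σ = 5900
Mean = 5900/13 = 453.8462

453.85 ms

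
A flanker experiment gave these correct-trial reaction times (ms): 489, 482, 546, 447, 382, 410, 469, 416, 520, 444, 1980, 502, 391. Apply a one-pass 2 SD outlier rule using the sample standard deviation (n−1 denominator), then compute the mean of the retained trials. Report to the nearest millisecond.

458 ms

n = 13, ΣRT = 7478, M = 575.231
Σ(x−M)² = 2167656.31; s = √(2167656.31/12) = 425.015
Cutoffs: 575.231 ± 2·425.015 → [-274.8, 1425.3]
Outside: 1980 → excluded.
Retained (n=12): Σ = 5498, mean = 5498/12 = 458.167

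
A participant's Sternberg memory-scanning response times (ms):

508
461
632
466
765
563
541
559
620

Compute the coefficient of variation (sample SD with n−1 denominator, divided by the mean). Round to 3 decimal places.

n = 9, Σ = 5115, M = 568.3333
Σ(x−M)² = 71896.000; s = √(71896.000/8) = 94.7998
CV = 94.7998 / 568.3333 = 0.16680

0.167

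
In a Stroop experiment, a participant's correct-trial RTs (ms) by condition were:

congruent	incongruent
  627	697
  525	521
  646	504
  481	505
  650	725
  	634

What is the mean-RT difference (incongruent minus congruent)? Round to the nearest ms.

M(congruent) = 2929/5 = 585.800
M(incongruent) = 3586/6 = 597.667
Difference = 597.667 − 585.800 = 11.867 ms

12 ms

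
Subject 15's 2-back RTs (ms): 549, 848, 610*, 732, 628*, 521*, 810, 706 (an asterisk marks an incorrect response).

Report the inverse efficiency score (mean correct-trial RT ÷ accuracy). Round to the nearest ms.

Correct trials (n=5): 549, 848, 732, 810, 706
Mean correct RT = 3645/5 = 729.0000 ms
Proportion correct = 5/8
IES = 729.0000 / (5/8) = 1166.400 ms

1166 ms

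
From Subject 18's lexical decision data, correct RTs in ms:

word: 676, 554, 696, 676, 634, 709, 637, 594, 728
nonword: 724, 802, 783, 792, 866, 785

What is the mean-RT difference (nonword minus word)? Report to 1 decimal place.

M(word) = 5904/9 = 656.000
M(nonword) = 4752/6 = 792.000
Difference = 792.000 − 656.000 = 136.000 ms

136.0 ms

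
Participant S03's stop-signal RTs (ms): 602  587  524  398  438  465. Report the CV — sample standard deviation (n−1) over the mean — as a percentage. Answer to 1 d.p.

n = 6, Σ = 3014, M = 502.3333
Σ(x−M)² = 33989.333; s = √(33989.333/5) = 82.4492
CV = 82.4492 / 502.3333 = 0.16413 = 16.413%

16.4%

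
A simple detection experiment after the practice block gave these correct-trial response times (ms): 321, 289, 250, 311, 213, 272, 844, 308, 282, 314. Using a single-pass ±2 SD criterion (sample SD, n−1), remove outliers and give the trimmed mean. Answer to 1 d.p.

n = 10, ΣRT = 3404, M = 340.400
Σ(x−M)² = 291734.40; s = √(291734.40/9) = 180.041
Cutoffs: 340.400 ± 2·180.041 → [-19.7, 700.5]
Outside: 844 → excluded.
Retained (n=9): Σ = 2560, mean = 2560/9 = 284.444

284.4 ms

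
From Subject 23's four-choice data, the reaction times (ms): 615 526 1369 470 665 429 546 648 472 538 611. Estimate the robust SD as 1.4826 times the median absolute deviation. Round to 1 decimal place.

109.7 ms

Sorted: 429, 470, 472, 526, 538, 546, 611, 615, 648, 665, 1369 → median = 546
|x − 546| sorted: 0, 8, 20, 65, 69, 74, 76, 102, 117, 119, 823 → MAD = 74
Robust SD ≈ 1.4826 × 74 = 109.712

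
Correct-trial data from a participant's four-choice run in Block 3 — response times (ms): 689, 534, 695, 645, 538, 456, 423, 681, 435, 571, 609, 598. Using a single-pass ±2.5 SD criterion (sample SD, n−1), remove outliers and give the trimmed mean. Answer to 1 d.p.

n = 12, ΣRT = 6874, M = 572.833
Σ(x−M)² = 105091.67; s = √(105091.67/11) = 97.743
Cutoffs: 572.833 ± 2.5·97.743 → [328.5, 817.2]
No RTs fall outside the cutoffs; all 12 retained. Mean = 6874/12 = 572.833

572.8 ms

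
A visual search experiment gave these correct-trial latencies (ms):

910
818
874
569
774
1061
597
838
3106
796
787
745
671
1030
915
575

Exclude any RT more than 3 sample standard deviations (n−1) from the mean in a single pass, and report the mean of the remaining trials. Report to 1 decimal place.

n = 16, ΣRT = 15066, M = 941.625
Σ(x−M)² = 5316025.75; s = √(5316025.75/15) = 595.316
Cutoffs: 941.625 ± 3·595.316 → [-844.3, 2727.6]
Outside: 3106 → excluded.
Retained (n=15): Σ = 11960, mean = 11960/15 = 797.333

797.3 ms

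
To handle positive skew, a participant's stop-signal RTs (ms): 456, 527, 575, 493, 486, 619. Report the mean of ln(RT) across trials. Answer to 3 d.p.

ln(RT): 6.1225, 6.2672, 6.3544, 6.2005, 6.1862, 6.4281
Σ ln(RT) = 37.5589
Mean = 37.5589/6 = 6.25981

6.260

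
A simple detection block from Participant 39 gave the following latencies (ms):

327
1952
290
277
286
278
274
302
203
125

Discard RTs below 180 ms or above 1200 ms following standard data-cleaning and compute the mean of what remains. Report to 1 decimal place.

Excluded: 125, 1952
Retained (n=8): Σ = 2237
Mean = 2237/8 = 279.6250

279.6 ms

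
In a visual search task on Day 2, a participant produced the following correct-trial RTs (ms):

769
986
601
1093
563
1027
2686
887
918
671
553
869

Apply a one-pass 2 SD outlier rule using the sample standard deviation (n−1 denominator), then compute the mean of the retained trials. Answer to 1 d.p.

812.5 ms

n = 12, ΣRT = 11623, M = 968.583
Σ(x−M)² = 3588560.92; s = √(3588560.92/11) = 571.168
Cutoffs: 968.583 ± 2·571.168 → [-173.8, 2110.9]
Outside: 2686 → excluded.
Retained (n=11): Σ = 8937, mean = 8937/11 = 812.455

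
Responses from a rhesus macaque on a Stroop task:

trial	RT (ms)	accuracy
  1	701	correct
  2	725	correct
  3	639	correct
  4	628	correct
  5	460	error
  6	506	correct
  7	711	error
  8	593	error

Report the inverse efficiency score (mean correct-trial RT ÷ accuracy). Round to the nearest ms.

1024 ms

Correct trials (n=5): 701, 725, 639, 628, 506
Mean correct RT = 3199/5 = 639.8000 ms
Proportion correct = 5/8
IES = 639.8000 / (5/8) = 1023.680 ms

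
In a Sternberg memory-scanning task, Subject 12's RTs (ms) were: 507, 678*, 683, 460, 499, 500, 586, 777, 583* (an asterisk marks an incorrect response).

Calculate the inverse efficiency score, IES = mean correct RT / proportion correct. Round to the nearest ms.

Correct trials (n=7): 507, 683, 460, 499, 500, 586, 777
Mean correct RT = 4012/7 = 573.1429 ms
Proportion correct = 7/9
IES = 573.1429 / (7/9) = 736.898 ms

737 ms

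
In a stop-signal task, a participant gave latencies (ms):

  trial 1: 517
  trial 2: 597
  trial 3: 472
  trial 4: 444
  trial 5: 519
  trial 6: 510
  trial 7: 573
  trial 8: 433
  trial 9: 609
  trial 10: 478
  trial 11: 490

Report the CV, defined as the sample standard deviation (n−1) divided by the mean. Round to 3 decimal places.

0.115

n = 11, Σ = 5642, M = 512.9091
Σ(x−M)² = 34528.909; s = √(34528.909/10) = 58.7613
CV = 58.7613 / 512.9091 = 0.11456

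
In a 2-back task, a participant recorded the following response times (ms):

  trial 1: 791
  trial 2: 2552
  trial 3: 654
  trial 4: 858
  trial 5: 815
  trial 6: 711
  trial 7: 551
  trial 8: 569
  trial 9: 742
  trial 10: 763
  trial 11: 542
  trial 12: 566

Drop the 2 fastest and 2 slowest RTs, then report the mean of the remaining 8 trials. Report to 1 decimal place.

Sorted: 542, 551, 566, 569, 654, 711, 742, 763, 791, 815, 858, 2552
Drop lowest 2 (542, 551) and highest 2 (858, 2552)
Remaining (n=8): Σ = 5611, mean = 5611/8 = 701.375

701.4 ms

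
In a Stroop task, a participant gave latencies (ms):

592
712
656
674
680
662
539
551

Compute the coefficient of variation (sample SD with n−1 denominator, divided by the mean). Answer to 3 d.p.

0.101

n = 8, Σ = 5066, M = 633.2500
Σ(x−M)² = 28741.500; s = √(28741.500/7) = 64.0775
CV = 64.0775 / 633.2500 = 0.10119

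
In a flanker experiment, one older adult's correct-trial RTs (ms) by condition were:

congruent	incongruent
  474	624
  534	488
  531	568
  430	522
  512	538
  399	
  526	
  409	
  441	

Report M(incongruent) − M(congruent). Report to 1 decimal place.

75.1 ms

M(congruent) = 4256/9 = 472.889
M(incongruent) = 2740/5 = 548.000
Difference = 548.000 − 472.889 = 75.111 ms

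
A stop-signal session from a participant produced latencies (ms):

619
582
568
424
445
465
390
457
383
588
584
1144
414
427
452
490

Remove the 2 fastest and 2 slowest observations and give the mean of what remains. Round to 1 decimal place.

Sorted: 383, 390, 414, 424, 427, 445, 452, 457, 465, 490, 568, 582, 584, 588, 619, 1144
Drop lowest 2 (383, 390) and highest 2 (619, 1144)
Remaining (n=12): Σ = 5896, mean = 5896/12 = 491.333

491.3 ms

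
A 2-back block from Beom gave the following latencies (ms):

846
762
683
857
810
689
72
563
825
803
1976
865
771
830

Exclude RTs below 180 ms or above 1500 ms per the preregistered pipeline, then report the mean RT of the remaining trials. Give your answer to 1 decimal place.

Excluded: 72, 1976
Retained (n=12): Σ = 9304
Mean = 9304/12 = 775.3333

775.3 ms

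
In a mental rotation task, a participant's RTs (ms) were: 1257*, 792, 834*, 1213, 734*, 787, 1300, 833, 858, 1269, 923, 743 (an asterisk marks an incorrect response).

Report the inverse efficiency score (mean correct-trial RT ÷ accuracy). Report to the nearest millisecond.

Correct trials (n=9): 792, 1213, 787, 1300, 833, 858, 1269, 923, 743
Mean correct RT = 8718/9 = 968.6667 ms
Proportion correct = 9/12
IES = 968.6667 / (9/12) = 1291.556 ms

1292 ms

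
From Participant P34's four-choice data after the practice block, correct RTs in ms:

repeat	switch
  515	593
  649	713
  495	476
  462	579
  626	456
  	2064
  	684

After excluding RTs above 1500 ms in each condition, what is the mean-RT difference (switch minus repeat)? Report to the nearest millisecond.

switch: exclude 2064
M(repeat) = 2747/5 = 549.400
M(switch) = 3501/6 = 583.500
Difference = 583.500 − 549.400 = 34.100 ms

34 ms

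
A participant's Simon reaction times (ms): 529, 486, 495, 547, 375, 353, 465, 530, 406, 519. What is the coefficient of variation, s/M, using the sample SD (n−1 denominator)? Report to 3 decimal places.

n = 10, Σ = 4705, M = 470.5000
Σ(x−M)² = 43124.500; s = √(43124.500/9) = 69.2215
CV = 69.2215 / 470.5000 = 0.14712

0.147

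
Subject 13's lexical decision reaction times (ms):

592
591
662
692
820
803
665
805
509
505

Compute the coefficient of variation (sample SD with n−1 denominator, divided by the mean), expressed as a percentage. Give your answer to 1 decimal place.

n = 10, Σ = 6644, M = 664.4000
Σ(x−M)² = 124144.400; s = √(124144.400/9) = 117.4471
CV = 117.4471 / 664.4000 = 0.17677 = 17.677%

17.7%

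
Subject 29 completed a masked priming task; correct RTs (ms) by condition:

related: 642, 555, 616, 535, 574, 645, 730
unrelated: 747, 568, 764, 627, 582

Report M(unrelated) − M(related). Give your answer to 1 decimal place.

M(related) = 4297/7 = 613.857
M(unrelated) = 3288/5 = 657.600
Difference = 657.600 − 613.857 = 43.743 ms

43.7 ms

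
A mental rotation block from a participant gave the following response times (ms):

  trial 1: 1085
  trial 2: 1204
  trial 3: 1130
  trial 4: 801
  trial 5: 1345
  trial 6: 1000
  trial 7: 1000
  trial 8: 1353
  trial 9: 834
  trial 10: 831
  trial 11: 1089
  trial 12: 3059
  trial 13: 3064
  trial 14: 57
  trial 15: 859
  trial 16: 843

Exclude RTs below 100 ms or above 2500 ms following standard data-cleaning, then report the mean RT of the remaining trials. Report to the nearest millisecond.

1029 ms

Excluded: 57, 3059, 3064
Retained (n=13): Σ = 13374
Mean = 13374/13 = 1028.7692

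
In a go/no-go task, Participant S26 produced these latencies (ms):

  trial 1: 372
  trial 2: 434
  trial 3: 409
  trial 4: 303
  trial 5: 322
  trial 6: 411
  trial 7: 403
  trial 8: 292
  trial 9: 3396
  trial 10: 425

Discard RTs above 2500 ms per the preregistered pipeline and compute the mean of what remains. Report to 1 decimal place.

Excluded: 3396
Retained (n=9): Σ = 3371
Mean = 3371/9 = 374.5556

374.6 ms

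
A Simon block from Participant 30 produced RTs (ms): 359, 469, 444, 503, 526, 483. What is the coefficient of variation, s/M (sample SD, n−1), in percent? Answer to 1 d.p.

n = 6, Σ = 2784, M = 464.0000
Σ(x−M)² = 17176.000; s = √(17176.000/5) = 58.6106
CV = 58.6106 / 464.0000 = 0.12632 = 12.632%

12.6%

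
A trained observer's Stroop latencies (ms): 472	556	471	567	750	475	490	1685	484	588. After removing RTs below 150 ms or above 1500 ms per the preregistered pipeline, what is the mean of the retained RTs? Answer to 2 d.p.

539.22 ms

Excluded: 1685
Retained (n=9): Σ = 4853
Mean = 4853/9 = 539.2222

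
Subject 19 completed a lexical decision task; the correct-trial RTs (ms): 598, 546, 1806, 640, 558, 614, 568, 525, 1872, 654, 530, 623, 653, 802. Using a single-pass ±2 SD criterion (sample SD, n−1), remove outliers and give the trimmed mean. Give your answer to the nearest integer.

609 ms

n = 14, ΣRT = 10989, M = 784.929
Σ(x−M)² = 2658726.93; s = √(2658726.93/13) = 452.236
Cutoffs: 784.929 ± 2·452.236 → [-119.5, 1689.4]
Outside: 1806, 1872 → excluded.
Retained (n=12): Σ = 7311, mean = 7311/12 = 609.250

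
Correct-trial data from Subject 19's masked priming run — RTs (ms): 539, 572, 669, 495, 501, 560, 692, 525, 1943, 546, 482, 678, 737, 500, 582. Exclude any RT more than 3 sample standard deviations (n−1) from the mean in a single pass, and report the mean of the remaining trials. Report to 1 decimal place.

n = 15, ΣRT = 10021, M = 668.067
Σ(x−M)² = 1831950.93; s = √(1831950.93/14) = 361.737
Cutoffs: 668.067 ± 3·361.737 → [-417.1, 1753.3]
Outside: 1943 → excluded.
Retained (n=14): Σ = 8078, mean = 8078/14 = 577.000

577.0 ms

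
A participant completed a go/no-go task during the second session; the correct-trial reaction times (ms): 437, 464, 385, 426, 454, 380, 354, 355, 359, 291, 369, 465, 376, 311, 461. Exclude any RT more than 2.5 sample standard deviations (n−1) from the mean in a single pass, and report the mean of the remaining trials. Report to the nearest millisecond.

392 ms

n = 15, ΣRT = 5887, M = 392.467
Σ(x−M)² = 43937.73; s = √(43937.73/14) = 56.022
Cutoffs: 392.467 ± 2.5·56.022 → [252.4, 532.5]
No RTs fall outside the cutoffs; all 15 retained. Mean = 5887/15 = 392.467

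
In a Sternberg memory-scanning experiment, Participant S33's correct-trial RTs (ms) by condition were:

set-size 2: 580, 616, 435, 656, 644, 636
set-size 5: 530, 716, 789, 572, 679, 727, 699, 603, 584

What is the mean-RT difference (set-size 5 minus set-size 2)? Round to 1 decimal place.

M(set-size 2) = 3567/6 = 594.500
M(set-size 5) = 5899/9 = 655.444
Difference = 655.444 − 594.500 = 60.944 ms

60.9 ms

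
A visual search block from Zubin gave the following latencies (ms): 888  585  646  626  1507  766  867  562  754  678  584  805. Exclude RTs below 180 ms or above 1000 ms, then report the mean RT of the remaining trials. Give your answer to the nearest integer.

Excluded: 1507
Retained (n=11): Σ = 7761
Mean = 7761/11 = 705.5455

706 ms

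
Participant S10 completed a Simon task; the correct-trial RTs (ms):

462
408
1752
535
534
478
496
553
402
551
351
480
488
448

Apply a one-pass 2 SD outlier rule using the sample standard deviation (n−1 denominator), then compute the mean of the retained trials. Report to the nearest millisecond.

n = 14, ΣRT = 7938, M = 567.000
Σ(x−M)² = 1557910.00; s = √(1557910.00/13) = 346.178
Cutoffs: 567.000 ± 2·346.178 → [-125.4, 1259.4]
Outside: 1752 → excluded.
Retained (n=13): Σ = 6186, mean = 6186/13 = 475.846

476 ms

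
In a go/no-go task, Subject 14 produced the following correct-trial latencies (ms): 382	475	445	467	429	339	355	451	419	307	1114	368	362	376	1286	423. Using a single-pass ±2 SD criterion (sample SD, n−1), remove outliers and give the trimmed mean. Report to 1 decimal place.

399.9 ms

n = 16, ΣRT = 7998, M = 499.875
Σ(x−M)² = 1169425.75; s = √(1169425.75/15) = 279.216
Cutoffs: 499.875 ± 2·279.216 → [-58.6, 1058.3]
Outside: 1114, 1286 → excluded.
Retained (n=14): Σ = 5598, mean = 5598/14 = 399.857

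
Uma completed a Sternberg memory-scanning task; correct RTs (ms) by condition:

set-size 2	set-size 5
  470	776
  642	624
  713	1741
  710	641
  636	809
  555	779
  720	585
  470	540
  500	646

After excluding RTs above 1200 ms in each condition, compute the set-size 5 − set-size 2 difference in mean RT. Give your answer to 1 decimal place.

73.2 ms

set-size 5: exclude 1741
M(set-size 2) = 5416/9 = 601.778
M(set-size 5) = 5400/8 = 675.000
Difference = 675.000 − 601.778 = 73.222 ms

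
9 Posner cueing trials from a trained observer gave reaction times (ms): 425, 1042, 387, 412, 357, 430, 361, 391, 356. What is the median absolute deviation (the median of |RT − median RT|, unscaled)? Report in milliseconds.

Sorted: 356, 357, 361, 387, 391, 412, 425, 430, 1042 → median = 391
|x − 391|: 34, 651, 4, 21, 34, 39, 30, 0, 35
Sorted deviations: 0, 4, 21, 30, 34, 34, 35, 39, 651 → MAD = 34

34 ms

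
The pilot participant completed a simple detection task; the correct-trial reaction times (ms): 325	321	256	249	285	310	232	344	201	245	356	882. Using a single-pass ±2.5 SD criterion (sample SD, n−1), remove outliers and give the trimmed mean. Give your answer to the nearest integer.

284 ms

n = 12, ΣRT = 4006, M = 333.833
Σ(x−M)² = 353437.67; s = √(353437.67/11) = 179.250
Cutoffs: 333.833 ± 2.5·179.250 → [-114.3, 782.0]
Outside: 882 → excluded.
Retained (n=11): Σ = 3124, mean = 3124/11 = 284.000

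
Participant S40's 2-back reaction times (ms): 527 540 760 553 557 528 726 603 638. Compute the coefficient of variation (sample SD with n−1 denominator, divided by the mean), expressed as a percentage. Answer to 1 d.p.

n = 9, Σ = 5432, M = 603.5556
Σ(x−M)² = 60986.222; s = √(60986.222/8) = 87.3114
CV = 87.3114 / 603.5556 = 0.14466 = 14.466%

14.5%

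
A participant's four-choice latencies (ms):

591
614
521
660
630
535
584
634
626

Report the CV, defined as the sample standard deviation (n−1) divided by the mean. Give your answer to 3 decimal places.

n = 9, Σ = 5395, M = 599.4444
Σ(x−M)² = 17328.222; s = √(17328.222/8) = 46.5406
CV = 46.5406 / 599.4444 = 0.07764

0.078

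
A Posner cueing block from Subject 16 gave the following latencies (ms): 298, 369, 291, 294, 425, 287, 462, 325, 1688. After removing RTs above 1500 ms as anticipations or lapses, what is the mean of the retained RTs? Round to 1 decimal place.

343.9 ms

Excluded: 1688
Retained (n=8): Σ = 2751
Mean = 2751/8 = 343.8750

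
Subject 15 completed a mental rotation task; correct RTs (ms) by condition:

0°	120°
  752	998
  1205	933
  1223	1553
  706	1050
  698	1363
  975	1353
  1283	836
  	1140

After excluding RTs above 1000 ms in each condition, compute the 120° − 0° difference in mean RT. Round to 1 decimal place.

139.6 ms

0°: exclude 1205, 1223, 1283
120°: exclude 1553, 1050, 1363, 1353, 1140
M(0°) = 3131/4 = 782.750
M(120°) = 2767/3 = 922.333
Difference = 922.333 − 782.750 = 139.583 ms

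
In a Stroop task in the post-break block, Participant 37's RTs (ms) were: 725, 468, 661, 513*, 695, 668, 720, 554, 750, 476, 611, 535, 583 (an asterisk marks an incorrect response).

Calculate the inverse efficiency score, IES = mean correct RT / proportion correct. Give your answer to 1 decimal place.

Correct trials (n=12): 725, 468, 661, 695, 668, 720, 554, 750, 476, 611, 535, 583
Mean correct RT = 7446/12 = 620.5000 ms
Proportion correct = 12/13
IES = 620.5000 / (12/13) = 672.208 ms

672.2 ms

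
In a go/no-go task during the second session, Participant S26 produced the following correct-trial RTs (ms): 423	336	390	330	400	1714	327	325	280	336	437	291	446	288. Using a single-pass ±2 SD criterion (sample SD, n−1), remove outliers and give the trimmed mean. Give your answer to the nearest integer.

n = 14, ΣRT = 6323, M = 451.643
Σ(x−M)² = 1756243.21; s = √(1756243.21/13) = 367.554
Cutoffs: 451.643 ± 2·367.554 → [-283.5, 1186.8]
Outside: 1714 → excluded.
Retained (n=13): Σ = 4609, mean = 4609/13 = 354.538

355 ms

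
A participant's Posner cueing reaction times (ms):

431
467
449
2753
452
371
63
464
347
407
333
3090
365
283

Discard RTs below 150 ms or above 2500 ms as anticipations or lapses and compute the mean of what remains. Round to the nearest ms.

397 ms

Excluded: 63, 2753, 3090
Retained (n=11): Σ = 4369
Mean = 4369/11 = 397.1818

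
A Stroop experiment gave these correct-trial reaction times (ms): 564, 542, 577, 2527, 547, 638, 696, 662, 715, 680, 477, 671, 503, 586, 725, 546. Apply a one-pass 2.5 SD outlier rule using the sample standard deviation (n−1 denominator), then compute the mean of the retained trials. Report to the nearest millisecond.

n = 16, ΣRT = 11656, M = 728.500
Σ(x−M)² = 3539576.00; s = √(3539576.00/15) = 485.769
Cutoffs: 728.500 ± 2.5·485.769 → [-485.9, 1942.9]
Outside: 2527 → excluded.
Retained (n=15): Σ = 9129, mean = 9129/15 = 608.600

609 ms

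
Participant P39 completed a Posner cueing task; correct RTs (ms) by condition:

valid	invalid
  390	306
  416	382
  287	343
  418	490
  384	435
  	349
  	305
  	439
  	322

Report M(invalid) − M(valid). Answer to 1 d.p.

-4.4 ms

M(valid) = 1895/5 = 379.000
M(invalid) = 3371/9 = 374.556
Difference = 374.556 − 379.000 = -4.444 ms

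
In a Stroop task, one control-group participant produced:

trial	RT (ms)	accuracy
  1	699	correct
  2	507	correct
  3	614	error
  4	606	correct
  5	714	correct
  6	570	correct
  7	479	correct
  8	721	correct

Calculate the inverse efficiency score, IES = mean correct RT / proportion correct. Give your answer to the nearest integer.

Correct trials (n=7): 699, 507, 606, 714, 570, 479, 721
Mean correct RT = 4296/7 = 613.7143 ms
Proportion correct = 7/8
IES = 613.7143 / (7/8) = 701.388 ms

701 ms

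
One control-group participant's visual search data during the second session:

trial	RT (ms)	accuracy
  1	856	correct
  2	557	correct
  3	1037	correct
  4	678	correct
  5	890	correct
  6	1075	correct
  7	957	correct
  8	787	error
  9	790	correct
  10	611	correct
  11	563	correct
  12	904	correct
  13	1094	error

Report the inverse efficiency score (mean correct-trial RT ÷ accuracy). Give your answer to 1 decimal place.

958.1 ms

Correct trials (n=11): 856, 557, 1037, 678, 890, 1075, 957, 790, 611, 563, 904
Mean correct RT = 8918/11 = 810.7273 ms
Proportion correct = 11/13
IES = 810.7273 / (11/13) = 958.132 ms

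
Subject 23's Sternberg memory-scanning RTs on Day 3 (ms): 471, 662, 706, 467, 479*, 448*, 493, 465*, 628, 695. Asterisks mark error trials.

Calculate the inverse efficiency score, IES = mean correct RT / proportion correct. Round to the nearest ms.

841 ms

Correct trials (n=7): 471, 662, 706, 467, 493, 628, 695
Mean correct RT = 4122/7 = 588.8571 ms
Proportion correct = 7/10
IES = 588.8571 / (7/10) = 841.224 ms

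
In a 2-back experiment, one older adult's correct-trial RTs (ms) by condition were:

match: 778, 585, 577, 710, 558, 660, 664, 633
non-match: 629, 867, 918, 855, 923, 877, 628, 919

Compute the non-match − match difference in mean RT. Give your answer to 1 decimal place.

181.4 ms

M(match) = 5165/8 = 645.625
M(non-match) = 6616/8 = 827.000
Difference = 827.000 − 645.625 = 181.375 ms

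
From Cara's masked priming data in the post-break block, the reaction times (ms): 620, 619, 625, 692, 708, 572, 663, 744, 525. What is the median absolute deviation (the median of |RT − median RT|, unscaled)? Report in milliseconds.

Sorted: 525, 572, 619, 620, 625, 663, 692, 708, 744 → median = 625
|x − 625|: 5, 6, 0, 67, 83, 53, 38, 119, 100
Sorted deviations: 0, 5, 6, 38, 53, 67, 83, 100, 119 → MAD = 53

53 ms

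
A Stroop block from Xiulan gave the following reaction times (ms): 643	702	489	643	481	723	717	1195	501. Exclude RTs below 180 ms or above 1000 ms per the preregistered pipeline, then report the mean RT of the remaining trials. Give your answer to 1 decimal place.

612.4 ms

Excluded: 1195
Retained (n=8): Σ = 4899
Mean = 4899/8 = 612.3750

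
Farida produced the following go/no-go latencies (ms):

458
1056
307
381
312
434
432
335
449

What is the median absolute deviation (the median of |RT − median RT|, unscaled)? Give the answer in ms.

51 ms

Sorted: 307, 312, 335, 381, 432, 434, 449, 458, 1056 → median = 432
|x − 432|: 26, 624, 125, 51, 120, 2, 0, 97, 17
Sorted deviations: 0, 2, 17, 26, 51, 97, 120, 125, 624 → MAD = 51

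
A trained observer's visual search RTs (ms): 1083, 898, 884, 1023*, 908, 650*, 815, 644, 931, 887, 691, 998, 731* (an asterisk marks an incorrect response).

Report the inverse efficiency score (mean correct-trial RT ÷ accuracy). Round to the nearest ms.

1136 ms

Correct trials (n=10): 1083, 898, 884, 908, 815, 644, 931, 887, 691, 998
Mean correct RT = 8739/10 = 873.9000 ms
Proportion correct = 10/13
IES = 873.9000 / (10/13) = 1136.070 ms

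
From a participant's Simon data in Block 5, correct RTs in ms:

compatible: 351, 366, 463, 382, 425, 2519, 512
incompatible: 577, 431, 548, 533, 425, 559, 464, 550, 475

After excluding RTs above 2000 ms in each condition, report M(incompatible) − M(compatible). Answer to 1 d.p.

compatible: exclude 2519
M(compatible) = 2499/6 = 416.500
M(incompatible) = 4562/9 = 506.889
Difference = 506.889 − 416.500 = 90.389 ms

90.4 ms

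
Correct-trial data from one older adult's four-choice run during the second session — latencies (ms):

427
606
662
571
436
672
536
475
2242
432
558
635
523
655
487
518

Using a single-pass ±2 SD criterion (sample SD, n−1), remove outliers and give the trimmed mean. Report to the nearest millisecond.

n = 16, ΣRT = 10435, M = 652.188
Σ(x−M)² = 2798698.44; s = √(2798698.44/15) = 431.949
Cutoffs: 652.188 ± 2·431.949 → [-211.7, 1516.1]
Outside: 2242 → excluded.
Retained (n=15): Σ = 8193, mean = 8193/15 = 546.200

546 ms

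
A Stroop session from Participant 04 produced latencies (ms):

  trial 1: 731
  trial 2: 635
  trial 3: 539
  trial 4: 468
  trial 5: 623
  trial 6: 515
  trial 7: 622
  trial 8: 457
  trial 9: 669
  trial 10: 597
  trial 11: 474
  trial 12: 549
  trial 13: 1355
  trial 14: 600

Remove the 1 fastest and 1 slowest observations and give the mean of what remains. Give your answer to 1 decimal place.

585.2 ms

Sorted: 457, 468, 474, 515, 539, 549, 597, 600, 622, 623, 635, 669, 731, 1355
Drop lowest 1 (457) and highest 1 (1355)
Remaining (n=12): Σ = 7022, mean = 7022/12 = 585.167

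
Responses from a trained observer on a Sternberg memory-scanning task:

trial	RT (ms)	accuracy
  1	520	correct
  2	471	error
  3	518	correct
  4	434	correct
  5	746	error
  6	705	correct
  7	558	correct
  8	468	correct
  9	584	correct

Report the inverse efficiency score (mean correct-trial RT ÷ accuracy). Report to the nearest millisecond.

696 ms

Correct trials (n=7): 520, 518, 434, 705, 558, 468, 584
Mean correct RT = 3787/7 = 541.0000 ms
Proportion correct = 7/9
IES = 541.0000 / (7/9) = 695.571 ms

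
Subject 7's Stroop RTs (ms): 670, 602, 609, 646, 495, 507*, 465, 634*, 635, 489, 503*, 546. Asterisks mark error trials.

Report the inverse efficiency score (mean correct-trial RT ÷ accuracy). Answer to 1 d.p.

764.0 ms

Correct trials (n=9): 670, 602, 609, 646, 495, 465, 635, 489, 546
Mean correct RT = 5157/9 = 573.0000 ms
Proportion correct = 9/12
IES = 573.0000 / (9/12) = 764.000 ms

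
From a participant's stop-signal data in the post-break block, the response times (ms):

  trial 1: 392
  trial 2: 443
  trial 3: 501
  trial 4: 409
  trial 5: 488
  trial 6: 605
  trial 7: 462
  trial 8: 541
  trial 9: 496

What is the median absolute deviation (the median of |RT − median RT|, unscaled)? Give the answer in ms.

Sorted: 392, 409, 443, 462, 488, 496, 501, 541, 605 → median = 488
|x − 488|: 96, 45, 13, 79, 0, 117, 26, 53, 8
Sorted deviations: 0, 8, 13, 26, 45, 53, 79, 96, 117 → MAD = 45

45 ms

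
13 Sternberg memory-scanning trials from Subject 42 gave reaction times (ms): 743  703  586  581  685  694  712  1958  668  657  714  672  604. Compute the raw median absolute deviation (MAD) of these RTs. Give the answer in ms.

28 ms

Sorted: 581, 586, 604, 657, 668, 672, 685, 694, 703, 712, 714, 743, 1958 → median = 685
|x − 685|: 58, 18, 99, 104, 0, 9, 27, 1273, 17, 28, 29, 13, 81
Sorted deviations: 0, 9, 13, 17, 18, 27, 28, 29, 58, 81, 99, 104, 1273 → MAD = 28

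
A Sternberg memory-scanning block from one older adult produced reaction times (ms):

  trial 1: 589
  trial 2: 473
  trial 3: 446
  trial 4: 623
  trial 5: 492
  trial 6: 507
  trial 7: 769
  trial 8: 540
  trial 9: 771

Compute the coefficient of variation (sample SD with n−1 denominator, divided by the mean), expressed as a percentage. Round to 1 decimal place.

21.0%

n = 9, Σ = 5210, M = 578.8889
Σ(x−M)² = 118198.889; s = √(118198.889/8) = 121.5519
CV = 121.5519 / 578.8889 = 0.20997 = 20.997%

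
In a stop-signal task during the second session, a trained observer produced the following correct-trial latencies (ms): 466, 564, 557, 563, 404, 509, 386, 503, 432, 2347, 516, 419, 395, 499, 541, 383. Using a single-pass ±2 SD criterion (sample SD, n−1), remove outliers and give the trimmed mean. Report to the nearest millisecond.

n = 16, ΣRT = 9484, M = 592.750
Σ(x−M)² = 3346377.00; s = √(3346377.00/15) = 472.326
Cutoffs: 592.750 ± 2·472.326 → [-351.9, 1537.4]
Outside: 2347 → excluded.
Retained (n=15): Σ = 7137, mean = 7137/15 = 475.800

476 ms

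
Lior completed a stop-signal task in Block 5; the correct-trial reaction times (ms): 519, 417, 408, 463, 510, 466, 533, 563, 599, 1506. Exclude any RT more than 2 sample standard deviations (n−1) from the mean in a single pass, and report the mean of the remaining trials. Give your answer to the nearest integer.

498 ms

n = 10, ΣRT = 5984, M = 598.400
Σ(x−M)² = 948408.40; s = √(948408.40/9) = 324.621
Cutoffs: 598.400 ± 2·324.621 → [-50.8, 1247.6]
Outside: 1506 → excluded.
Retained (n=9): Σ = 4478, mean = 4478/9 = 497.556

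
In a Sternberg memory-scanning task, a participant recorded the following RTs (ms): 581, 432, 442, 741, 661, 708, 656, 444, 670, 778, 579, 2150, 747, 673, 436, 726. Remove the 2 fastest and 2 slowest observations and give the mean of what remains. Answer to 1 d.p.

Sorted: 432, 436, 442, 444, 579, 581, 656, 661, 670, 673, 708, 726, 741, 747, 778, 2150
Drop lowest 2 (432, 436) and highest 2 (778, 2150)
Remaining (n=12): Σ = 7628, mean = 7628/12 = 635.667

635.7 ms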